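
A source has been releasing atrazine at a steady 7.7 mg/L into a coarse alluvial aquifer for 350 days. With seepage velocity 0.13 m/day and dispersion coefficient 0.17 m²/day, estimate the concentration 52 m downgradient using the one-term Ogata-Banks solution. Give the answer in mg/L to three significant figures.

For a continuous step input, C/C₀ ≈ ½·erfc((x−vt)/(2√(Dt))).
vt = 0.13 × 350 = 45.5 m and 2√(Dt) = 2√(0.17 × 350) = 15.43 m.
Argument (x−vt)/(2√(Dt)) = (52 − 45.5)/15.43 = 0.4213; ½·erfc(0.4213) = 0.2757.
C = 7.7 × 0.2757 = 2.12 mg/L.

2.12 mg/L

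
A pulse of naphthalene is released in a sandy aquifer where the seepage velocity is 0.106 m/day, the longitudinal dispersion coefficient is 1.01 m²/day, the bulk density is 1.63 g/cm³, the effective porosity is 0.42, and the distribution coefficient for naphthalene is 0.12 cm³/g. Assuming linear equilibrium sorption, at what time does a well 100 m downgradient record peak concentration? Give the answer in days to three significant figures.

1260 days

Retardation factor R = 1 + ρ_b·K_d/n = 1 + 1.63 × 0.12/0.42 = 1.466.
Sorption retards both mechanisms: v_R = v/R = 0.07231 m/day, D_R = D/R = 0.6889 m²/day.
Peak time from v_R²t² + 2D_R t − x² = 0: t = (√(D_R² + v_R²x²) − D_R)/v_R².
√(D_R² + v_R²x²) = √(0.6889² + 0.07231² × 100²) = 7.264; v_R² = 0.005229.
t = (7.264 − 0.6889)/0.005229 = 1260 days.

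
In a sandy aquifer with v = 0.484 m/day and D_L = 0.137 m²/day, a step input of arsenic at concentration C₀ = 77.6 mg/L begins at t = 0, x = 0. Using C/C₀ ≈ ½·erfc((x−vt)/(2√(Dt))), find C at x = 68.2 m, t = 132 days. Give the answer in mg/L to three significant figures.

18.4 mg/L

For a continuous step input, C/C₀ ≈ ½·erfc((x−vt)/(2√(Dt))).
vt = 0.484 × 132 = 63.888 m and 2√(Dt) = 2√(0.137 × 132) = 8.505 m.
Argument (x−vt)/(2√(Dt)) = (68.2 − 63.888)/8.505 = 0.5070; ½·erfc(0.5070) = 0.2367.
C = 77.6 × 0.2367 = 18.4 mg/L.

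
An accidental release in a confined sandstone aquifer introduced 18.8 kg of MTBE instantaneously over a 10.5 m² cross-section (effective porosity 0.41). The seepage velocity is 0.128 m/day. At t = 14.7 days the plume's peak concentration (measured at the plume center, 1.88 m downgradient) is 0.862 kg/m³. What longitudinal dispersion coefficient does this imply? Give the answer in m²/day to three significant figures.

0.139 m²/day

At the plume center C_max = M/(n_e·A·√(4πDt)), so D = M²/(4πt·(n_e·A·C_max)²).
n_e·A·C_max = 0.41 × 10.5 × 0.862 = 3.711 kg/m.
D = 18.8²/(4π × 14.7 × 3.711²) = 0.139 m²/day.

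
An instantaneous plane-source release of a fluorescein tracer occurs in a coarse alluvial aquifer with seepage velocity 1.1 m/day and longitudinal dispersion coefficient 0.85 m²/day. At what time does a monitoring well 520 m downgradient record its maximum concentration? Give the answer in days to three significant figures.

472 days

For the 1D instantaneous-source solution, setting ∂C/∂t = 0 at fixed x gives v²t² + 2Dt − x² = 0, so t = (√(D² + v²x²) − D)/v².
√(D² + v²x²) = √(0.85² + 1.1² × 520²) = 572.0; v² = 1.21.
t = (572.0 − 0.85)/1.21 = 472 days (vs. the pure-advection estimate x/v = 473 d).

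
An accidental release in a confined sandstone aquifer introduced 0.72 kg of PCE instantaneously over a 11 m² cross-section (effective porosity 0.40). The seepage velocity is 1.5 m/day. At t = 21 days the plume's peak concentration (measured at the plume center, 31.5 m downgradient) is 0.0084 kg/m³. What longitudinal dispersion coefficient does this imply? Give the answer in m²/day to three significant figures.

1.44 m²/day

At the plume center C_max = M/(n_e·A·√(4πDt)), so D = M²/(4πt·(n_e·A·C_max)²).
n_e·A·C_max = 0.40 × 11 × 0.0084 = 0.03696 kg/m.
D = 0.72²/(4π × 21 × 0.03696²) = 1.44 m²/day.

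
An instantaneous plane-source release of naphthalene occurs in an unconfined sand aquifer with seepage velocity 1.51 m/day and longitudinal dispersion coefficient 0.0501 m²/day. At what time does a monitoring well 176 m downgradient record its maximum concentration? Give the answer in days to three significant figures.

117 days

For the 1D instantaneous-source solution, setting ∂C/∂t = 0 at fixed x gives v²t² + 2Dt − x² = 0, so t = (√(D² + v²x²) − D)/v².
√(D² + v²x²) = √(0.0501² + 1.51² × 176²) = 265.8; v² = 2.2801.
t = (265.8 − 0.0501)/2.2801 = 117 days (vs. the pure-advection estimate x/v = 117 d).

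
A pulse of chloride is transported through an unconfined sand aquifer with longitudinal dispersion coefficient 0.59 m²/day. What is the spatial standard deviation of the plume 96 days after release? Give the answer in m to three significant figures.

Dispersive spreading gives a Gaussian with σ² = 2Dt; advection only shifts the center.
σ = √(2 × 0.59 × 96) = 10.6 m.

10.6 m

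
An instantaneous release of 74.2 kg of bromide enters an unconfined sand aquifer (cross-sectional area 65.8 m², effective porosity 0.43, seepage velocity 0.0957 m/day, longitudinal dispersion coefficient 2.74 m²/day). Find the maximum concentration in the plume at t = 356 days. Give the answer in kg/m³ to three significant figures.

The peak of an instantaneous 1D plume sits at x = vt; there the Gaussian factor is 1 and C_max = M/(n_e·A·√(4πDt)), where n_e·A is the pore area the mass is dissolved in.
√(4πDt) = √(4π × 2.74 × 356) = 110.7 m, so C_max = 74.2/(0.43 × 65.8 × 110.7) = 0.0237 kg/m³.

0.0237 kg/m³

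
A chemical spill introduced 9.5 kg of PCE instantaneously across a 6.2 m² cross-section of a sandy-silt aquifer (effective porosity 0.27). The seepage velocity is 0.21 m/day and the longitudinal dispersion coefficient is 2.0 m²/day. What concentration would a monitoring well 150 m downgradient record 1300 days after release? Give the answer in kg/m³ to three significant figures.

For an instantaneous plane source, C(x,t) = M/(n_e·A·√(4πDt)) · exp(−(x−vt)²/(4Dt)), with n_e·A the pore (flow) area.
Plume center vt = 0.21 × 1300 = 273 m, so the well at 150 m is 123 m upgradient of the peak.
√(4πDt) = 180.8 m, giving peak height M/(n_e·A·√(4πDt)) = 9.5/(0.27 × 6.2 × 180.8) = 0.03139 kg/m³.
(x−vt)²/(4Dt) = (-123)²/(4 × 2.0 × 1300) = 1.455; exp(−1.455) = 0.2334.
C = 0.03139 × 0.2334 = 0.00733 kg/m³.

0.00733 kg/m³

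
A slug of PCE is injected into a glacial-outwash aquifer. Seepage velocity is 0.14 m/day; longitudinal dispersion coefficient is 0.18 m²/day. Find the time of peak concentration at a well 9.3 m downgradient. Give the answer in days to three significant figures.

For the 1D instantaneous-source solution, setting ∂C/∂t = 0 at fixed x gives v²t² + 2Dt − x² = 0, so t = (√(D² + v²x²) − D)/v².
√(D² + v²x²) = √(0.18² + 0.14² × 9.3²) = 1.314; v² = 0.0196.
t = (1.314 − 0.18)/0.0196 = 57.9 days (vs. the pure-advection estimate x/v = 66.4 d).

57.9 days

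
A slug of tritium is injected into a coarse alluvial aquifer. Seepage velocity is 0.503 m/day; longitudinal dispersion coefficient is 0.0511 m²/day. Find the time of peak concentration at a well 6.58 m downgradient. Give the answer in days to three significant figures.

12.9 days

For the 1D instantaneous-source solution, setting ∂C/∂t = 0 at fixed x gives v²t² + 2Dt − x² = 0, so t = (√(D² + v²x²) − D)/v².
√(D² + v²x²) = √(0.0511² + 0.503² × 6.58²) = 3.310; v² = 0.253009.
t = (3.310 − 0.0511)/0.253009 = 12.9 days (vs. the pure-advection estimate x/v = 13.1 d).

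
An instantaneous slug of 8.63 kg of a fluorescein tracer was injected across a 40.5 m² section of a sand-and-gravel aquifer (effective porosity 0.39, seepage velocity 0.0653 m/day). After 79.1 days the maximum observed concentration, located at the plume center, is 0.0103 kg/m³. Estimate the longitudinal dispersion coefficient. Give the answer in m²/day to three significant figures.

2.83 m²/day

At the plume center C_max = M/(n_e·A·√(4πDt)), so D = M²/(4πt·(n_e·A·C_max)²).
n_e·A·C_max = 0.39 × 40.5 × 0.0103 = 0.1627 kg/m.
D = 8.63²/(4π × 79.1 × 0.1627²) = 2.83 m²/day.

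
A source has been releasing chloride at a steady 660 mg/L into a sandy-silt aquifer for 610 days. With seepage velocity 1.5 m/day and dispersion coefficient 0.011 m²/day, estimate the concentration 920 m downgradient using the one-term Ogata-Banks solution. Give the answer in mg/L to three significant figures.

For a continuous step input, C/C₀ ≈ ½·erfc((x−vt)/(2√(Dt))).
vt = 1.5 × 610 = 915 m and 2√(Dt) = 2√(0.011 × 610) = 5.181 m.
Argument (x−vt)/(2√(Dt)) = (920 − 915)/5.181 = 0.9651; ½·erfc(0.9651) = 0.08615.
C = 660 × 0.08615 = 56.9 mg/L.

56.9 mg/L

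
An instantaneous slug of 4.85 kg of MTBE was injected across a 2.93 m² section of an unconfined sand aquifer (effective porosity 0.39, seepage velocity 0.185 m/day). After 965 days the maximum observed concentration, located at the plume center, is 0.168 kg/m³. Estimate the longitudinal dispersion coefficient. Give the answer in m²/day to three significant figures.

At the plume center C_max = M/(n_e·A·√(4πDt)), so D = M²/(4πt·(n_e·A·C_max)²).
n_e·A·C_max = 0.39 × 2.93 × 0.168 = 0.1920 kg/m.
D = 4.85²/(4π × 965 × 0.1920²) = 0.0526 m²/day.

0.0526 m²/day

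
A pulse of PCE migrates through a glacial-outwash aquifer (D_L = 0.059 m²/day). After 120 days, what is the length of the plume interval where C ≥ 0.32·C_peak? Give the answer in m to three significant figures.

11.4 m

The plume is Gaussian with σ = √(2Dt) = √(2 × 0.059 × 120) = 3.763 m.
C/C_peak = exp(−Δx²/(2σ²)) = 0.32 ⇒ Δx = σ·√(−2 ln 0.32) = 3.763 × 1.510 = 5.682 m.
Width = 2Δx = 11.4 m.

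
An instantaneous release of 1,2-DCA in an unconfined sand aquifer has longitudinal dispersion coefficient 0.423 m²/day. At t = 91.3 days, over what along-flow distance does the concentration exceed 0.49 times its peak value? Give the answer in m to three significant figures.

21.0 m

The plume is Gaussian with σ = √(2Dt) = √(2 × 0.423 × 91.3) = 8.789 m.
C/C_peak = exp(−Δx²/(2σ²)) = 0.49 ⇒ Δx = σ·√(−2 ln 0.49) = 8.789 × 1.194 = 10.49 m.
Width = 2Δx = 21.0 m.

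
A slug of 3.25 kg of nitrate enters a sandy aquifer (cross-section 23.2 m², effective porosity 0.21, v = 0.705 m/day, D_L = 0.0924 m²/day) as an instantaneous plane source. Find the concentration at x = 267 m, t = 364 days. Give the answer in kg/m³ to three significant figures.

0.0146 kg/m³

For an instantaneous plane source, C(x,t) = M/(n_e·A·√(4πDt)) · exp(−(x−vt)²/(4Dt)), with n_e·A the pore (flow) area.
Plume center vt = 0.705 × 364 = 256.62 m, so the well at 267 m is 10.38 m downgradient of the peak.
√(4πDt) = 20.56 m, giving peak height M/(n_e·A·√(4πDt)) = 3.25/(0.21 × 23.2 × 20.56) = 0.03245 kg/m³.
(x−vt)²/(4Dt) = (10.38)²/(4 × 0.0924 × 364) = 0.8009; exp(−0.8009) = 0.4489.
C = 0.03245 × 0.4489 = 0.0146 kg/m³.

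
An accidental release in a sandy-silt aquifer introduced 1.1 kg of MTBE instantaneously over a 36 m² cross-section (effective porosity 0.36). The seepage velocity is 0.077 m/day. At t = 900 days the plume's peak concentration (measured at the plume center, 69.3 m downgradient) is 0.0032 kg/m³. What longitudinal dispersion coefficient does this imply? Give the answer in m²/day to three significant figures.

At the plume center C_max = M/(n_e·A·√(4πDt)), so D = M²/(4πt·(n_e·A·C_max)²).
n_e·A·C_max = 0.36 × 36 × 0.0032 = 0.04147 kg/m.
D = 1.1²/(4π × 900 × 0.04147²) = 0.0622 m²/day.

0.0622 m²/day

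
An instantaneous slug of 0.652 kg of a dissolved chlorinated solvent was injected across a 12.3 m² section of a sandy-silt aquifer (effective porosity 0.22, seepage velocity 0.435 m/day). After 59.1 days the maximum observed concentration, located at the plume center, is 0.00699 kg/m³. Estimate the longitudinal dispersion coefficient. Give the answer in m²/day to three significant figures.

1.60 m²/day

At the plume center C_max = M/(n_e·A·√(4πDt)), so D = M²/(4πt·(n_e·A·C_max)²).
n_e·A·C_max = 0.22 × 12.3 × 0.00699 = 0.01891 kg/m.
D = 0.652²/(4π × 59.1 × 0.01891²) = 1.60 m²/day.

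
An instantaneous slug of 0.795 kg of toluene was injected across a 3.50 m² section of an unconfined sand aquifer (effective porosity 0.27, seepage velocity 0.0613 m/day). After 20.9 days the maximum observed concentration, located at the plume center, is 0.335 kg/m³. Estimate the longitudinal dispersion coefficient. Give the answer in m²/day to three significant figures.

0.0240 m²/day

At the plume center C_max = M/(n_e·A·√(4πDt)), so D = M²/(4πt·(n_e·A·C_max)²).
n_e·A·C_max = 0.27 × 3.50 × 0.335 = 0.3166 kg/m.
D = 0.795²/(4π × 20.9 × 0.3166²) = 0.0240 m²/day.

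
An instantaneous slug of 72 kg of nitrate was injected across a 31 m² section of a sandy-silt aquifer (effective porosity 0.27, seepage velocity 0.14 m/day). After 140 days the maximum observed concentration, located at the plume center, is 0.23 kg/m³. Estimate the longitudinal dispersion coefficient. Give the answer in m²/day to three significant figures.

0.795 m²/day

At the plume center C_max = M/(n_e·A·√(4πDt)), so D = M²/(4πt·(n_e·A·C_max)²).
n_e·A·C_max = 0.27 × 31 × 0.23 = 1.925 kg/m.
D = 72²/(4π × 140 × 1.925²) = 0.795 m²/day.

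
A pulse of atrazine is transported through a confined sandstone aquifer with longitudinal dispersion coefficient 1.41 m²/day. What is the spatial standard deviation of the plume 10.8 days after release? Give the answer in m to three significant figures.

5.52 m

Dispersive spreading gives a Gaussian with σ² = 2Dt; advection only shifts the center.
σ = √(2 × 1.41 × 10.8) = 5.52 m.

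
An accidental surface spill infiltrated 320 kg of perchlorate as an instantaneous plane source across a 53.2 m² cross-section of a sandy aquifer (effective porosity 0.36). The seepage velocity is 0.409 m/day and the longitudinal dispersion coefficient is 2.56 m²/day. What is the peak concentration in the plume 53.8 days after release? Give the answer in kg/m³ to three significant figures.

0.402 kg/m³

The peak of an instantaneous 1D plume sits at x = vt; there the Gaussian factor is 1 and C_max = M/(n_e·A·√(4πDt)), where n_e·A is the pore area the mass is dissolved in.
√(4πDt) = √(4π × 2.56 × 53.8) = 41.60 m, so C_max = 320/(0.36 × 53.2 × 41.60) = 0.402 kg/m³.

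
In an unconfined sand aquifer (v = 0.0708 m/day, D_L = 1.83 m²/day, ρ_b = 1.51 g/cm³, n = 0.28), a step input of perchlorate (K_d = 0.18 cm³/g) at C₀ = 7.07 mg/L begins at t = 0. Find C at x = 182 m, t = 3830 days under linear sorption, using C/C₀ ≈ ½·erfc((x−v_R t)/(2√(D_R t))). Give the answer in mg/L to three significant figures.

Retardation factor R = 1 + ρ_b·K_d/n = 1 + 1.51 × 0.18/0.28 = 1.971.
Sorption retards both mechanisms: v_R = v/R = 0.03592 m/day, D_R = D/R = 0.9285 m²/day.
v_R·t = 0.03592 × 3830 = 137.5736 m; 2√(D_R t) = 119.3 m; argument = (182 − 137.5736)/119.3 = 0.3724.
C = C₀ × ½·erfc(0.3724) = 7.07 × 0.2992 = 2.12 mg/L.

2.12 mg/L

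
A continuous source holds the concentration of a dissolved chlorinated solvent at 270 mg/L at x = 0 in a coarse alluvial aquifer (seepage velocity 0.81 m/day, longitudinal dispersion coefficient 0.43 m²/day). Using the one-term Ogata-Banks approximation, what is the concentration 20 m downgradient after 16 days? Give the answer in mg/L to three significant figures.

7.79 mg/L

For a continuous step input, C/C₀ ≈ ½·erfc((x−vt)/(2√(Dt))).
vt = 0.81 × 16 = 12.96 m and 2√(Dt) = 2√(0.43 × 16) = 5.246 m.
Argument (x−vt)/(2√(Dt)) = (20 − 12.96)/5.246 = 1.342; ½·erfc(1.342) = 0.02886.
C = 270 × 0.02886 = 7.79 mg/L.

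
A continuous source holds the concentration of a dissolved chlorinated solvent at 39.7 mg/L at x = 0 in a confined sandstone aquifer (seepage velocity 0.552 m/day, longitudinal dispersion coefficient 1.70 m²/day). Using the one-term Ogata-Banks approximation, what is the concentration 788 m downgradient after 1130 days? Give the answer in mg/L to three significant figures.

For a continuous step input, C/C₀ ≈ ½·erfc((x−vt)/(2√(Dt))).
vt = 0.552 × 1130 = 623.76 m and 2√(Dt) = 2√(1.70 × 1130) = 87.66 m.
Argument (x−vt)/(2√(Dt)) = (788 − 623.76)/87.66 = 1.874; ½·erfc(1.874) = 0.004022.
C = 39.7 × 0.004022 = 0.160 mg/L.

0.160 mg/L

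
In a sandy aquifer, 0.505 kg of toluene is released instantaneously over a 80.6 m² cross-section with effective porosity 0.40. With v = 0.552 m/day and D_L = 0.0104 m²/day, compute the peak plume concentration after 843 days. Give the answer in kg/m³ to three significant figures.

The peak of an instantaneous 1D plume sits at x = vt; there the Gaussian factor is 1 and C_max = M/(n_e·A·√(4πDt)), where n_e·A is the pore area the mass is dissolved in.
√(4πDt) = √(4π × 0.0104 × 843) = 10.50 m, so C_max = 0.505/(0.40 × 80.6 × 10.50) = 0.00149 kg/m³.

0.00149 kg/m³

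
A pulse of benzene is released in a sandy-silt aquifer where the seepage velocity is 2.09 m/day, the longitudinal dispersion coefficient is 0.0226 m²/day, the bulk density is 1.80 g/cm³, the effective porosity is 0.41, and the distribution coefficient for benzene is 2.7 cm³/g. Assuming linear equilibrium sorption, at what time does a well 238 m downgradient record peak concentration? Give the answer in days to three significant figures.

Retardation factor R = 1 + ρ_b·K_d/n = 1 + 1.80 × 2.7/0.41 = 12.85.
Sorption retards both mechanisms: v_R = v/R = 0.1626 m/day, D_R = D/R = 0.001759 m²/day.
Peak time from v_R²t² + 2D_R t − x² = 0: t = (√(D_R² + v_R²x²) − D_R)/v_R².
√(D_R² + v_R²x²) = √(0.001759² + 0.1626² × 238²) = 38.70; v_R² = 0.02644.
t = (38.70 − 0.001759)/0.02644 = 1460 days.

1460 days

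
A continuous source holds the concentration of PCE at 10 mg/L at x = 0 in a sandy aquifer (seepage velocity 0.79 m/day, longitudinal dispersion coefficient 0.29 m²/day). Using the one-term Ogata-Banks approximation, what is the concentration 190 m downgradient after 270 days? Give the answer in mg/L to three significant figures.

9.69 mg/L

For a continuous step input, C/C₀ ≈ ½·erfc((x−vt)/(2√(Dt))).
vt = 0.79 × 270 = 213.3 m and 2√(Dt) = 2√(0.29 × 270) = 17.70 m.
Argument (x−vt)/(2√(Dt)) = (190 − 213.3)/17.70 = -1.316; ½·erfc(-1.316) = 0.9686.
C = 10 × 0.9686 = 9.69 mg/L.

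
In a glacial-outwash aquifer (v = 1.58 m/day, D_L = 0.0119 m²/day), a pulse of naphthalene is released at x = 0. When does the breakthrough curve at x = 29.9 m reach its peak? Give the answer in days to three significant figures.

For the 1D instantaneous-source solution, setting ∂C/∂t = 0 at fixed x gives v²t² + 2Dt − x² = 0, so t = (√(D² + v²x²) − D)/v².
√(D² + v²x²) = √(0.0119² + 1.58² × 29.9²) = 47.24; v² = 2.4964.
t = (47.24 − 0.0119)/2.4964 = 18.9 days (vs. the pure-advection estimate x/v = 18.9 d).

18.9 days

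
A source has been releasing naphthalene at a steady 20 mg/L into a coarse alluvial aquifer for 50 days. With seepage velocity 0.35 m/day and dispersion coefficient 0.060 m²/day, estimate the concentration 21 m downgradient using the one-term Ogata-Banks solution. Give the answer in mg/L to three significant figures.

For a continuous step input, C/C₀ ≈ ½·erfc((x−vt)/(2√(Dt))).
vt = 0.35 × 50 = 17.5 m and 2√(Dt) = 2√(0.060 × 50) = 3.464 m.
Argument (x−vt)/(2√(Dt)) = (21 − 17.5)/3.464 = 1.010; ½·erfc(1.010) = 0.07659.
C = 20 × 0.07659 = 1.53 mg/L.

1.53 mg/L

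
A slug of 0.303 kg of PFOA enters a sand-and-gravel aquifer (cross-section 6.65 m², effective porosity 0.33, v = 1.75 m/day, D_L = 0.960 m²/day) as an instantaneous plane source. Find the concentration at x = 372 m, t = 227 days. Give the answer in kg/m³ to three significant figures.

0.00127 kg/m³

For an instantaneous plane source, C(x,t) = M/(n_e·A·√(4πDt)) · exp(−(x−vt)²/(4Dt)), with n_e·A the pore (flow) area.
Plume center vt = 1.75 × 227 = 397.25 m, so the well at 372 m is 25.25 m upgradient of the peak.
√(4πDt) = 52.33 m, giving peak height M/(n_e·A·√(4πDt)) = 0.303/(0.33 × 6.65 × 52.33) = 0.002638 kg/m³.
(x−vt)²/(4Dt) = (-25.25)²/(4 × 0.960 × 227) = 0.7314; exp(−0.7314) = 0.4812.
C = 0.002638 × 0.4812 = 0.00127 kg/m³.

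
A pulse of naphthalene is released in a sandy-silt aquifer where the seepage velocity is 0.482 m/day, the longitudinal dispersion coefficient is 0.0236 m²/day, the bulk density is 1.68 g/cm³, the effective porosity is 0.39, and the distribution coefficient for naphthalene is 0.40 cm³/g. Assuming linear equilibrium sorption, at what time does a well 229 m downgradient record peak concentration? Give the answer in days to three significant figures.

1290 days

Retardation factor R = 1 + ρ_b·K_d/n = 1 + 1.68 × 0.40/0.39 = 2.723.
Sorption retards both mechanisms: v_R = v/R = 0.1770 m/day, D_R = D/R = 0.008667 m²/day.
Peak time from v_R²t² + 2D_R t − x² = 0: t = (√(D_R² + v_R²x²) − D_R)/v_R².
√(D_R² + v_R²x²) = √(0.008667² + 0.1770² × 229²) = 40.53; v_R² = 0.03133.
t = (40.53 − 0.008667)/0.03133 = 1290 days.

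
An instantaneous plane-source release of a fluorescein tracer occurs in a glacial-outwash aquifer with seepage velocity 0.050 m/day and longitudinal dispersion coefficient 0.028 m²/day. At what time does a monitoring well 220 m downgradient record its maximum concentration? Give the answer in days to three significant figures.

For the 1D instantaneous-source solution, setting ∂C/∂t = 0 at fixed x gives v²t² + 2Dt − x² = 0, so t = (√(D² + v²x²) − D)/v².
√(D² + v²x²) = √(0.028² + 0.050² × 220²) = 11.00; v² = 0.0025.
t = (11.00 − 0.028)/0.0025 = 4390 days (vs. the pure-advection estimate x/v = 4400 d).

4390 days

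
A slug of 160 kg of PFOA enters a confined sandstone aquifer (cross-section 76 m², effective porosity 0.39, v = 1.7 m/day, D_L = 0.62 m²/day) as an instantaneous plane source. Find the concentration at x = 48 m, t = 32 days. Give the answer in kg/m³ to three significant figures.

For an instantaneous plane source, C(x,t) = M/(n_e·A·√(4πDt)) · exp(−(x−vt)²/(4Dt)), with n_e·A the pore (flow) area.
Plume center vt = 1.7 × 32 = 54.4 m, so the well at 48 m is 6.4 m upgradient of the peak.
√(4πDt) = 15.79 m, giving peak height M/(n_e·A·√(4πDt)) = 160/(0.39 × 76 × 15.79) = 0.3419 kg/m³.
(x−vt)²/(4Dt) = (-6.4)²/(4 × 0.62 × 32) = 0.5161; exp(−0.5161) = 0.5968.
C = 0.3419 × 0.5968 = 0.204 kg/m³.

0.204 kg/m³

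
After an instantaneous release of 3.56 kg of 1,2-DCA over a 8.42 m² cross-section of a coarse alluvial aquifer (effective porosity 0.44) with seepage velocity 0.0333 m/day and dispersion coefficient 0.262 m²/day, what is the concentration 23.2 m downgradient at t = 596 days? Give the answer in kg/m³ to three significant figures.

0.0213 kg/m³

For an instantaneous plane source, C(x,t) = M/(n_e·A·√(4πDt)) · exp(−(x−vt)²/(4Dt)), with n_e·A the pore (flow) area.
Plume center vt = 0.0333 × 596 = 19.8468 m, so the well at 23.2 m is 3.3532 m downgradient of the peak.
√(4πDt) = 44.30 m, giving peak height M/(n_e·A·√(4πDt)) = 3.56/(0.44 × 8.42 × 44.30) = 0.02169 kg/m³.
(x−vt)²/(4Dt) = (3.3532)²/(4 × 0.262 × 596) = 0.01800; exp(−0.01800) = 0.9822.
C = 0.02169 × 0.9822 = 0.0213 kg/m³.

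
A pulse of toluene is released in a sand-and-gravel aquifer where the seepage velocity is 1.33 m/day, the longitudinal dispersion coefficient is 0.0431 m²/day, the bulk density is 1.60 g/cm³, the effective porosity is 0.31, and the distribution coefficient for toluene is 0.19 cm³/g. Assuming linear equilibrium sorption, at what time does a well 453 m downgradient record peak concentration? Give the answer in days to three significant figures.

675 days

Retardation factor R = 1 + ρ_b·K_d/n = 1 + 1.60 × 0.19/0.31 = 1.981.
Sorption retards both mechanisms: v_R = v/R = 0.6714 m/day, D_R = D/R = 0.02176 m²/day.
Peak time from v_R²t² + 2D_R t − x² = 0: t = (√(D_R² + v_R²x²) − D_R)/v_R².
√(D_R² + v_R²x²) = √(0.02176² + 0.6714² × 453²) = 304.1; v_R² = 0.4508.
t = (304.1 − 0.02176)/0.4508 = 675 days.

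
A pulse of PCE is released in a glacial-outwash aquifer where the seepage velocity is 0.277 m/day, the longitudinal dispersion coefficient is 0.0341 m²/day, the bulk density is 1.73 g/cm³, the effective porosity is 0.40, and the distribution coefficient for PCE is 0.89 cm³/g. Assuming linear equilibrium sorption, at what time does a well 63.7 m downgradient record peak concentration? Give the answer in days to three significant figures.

Retardation factor R = 1 + ρ_b·K_d/n = 1 + 1.73 × 0.89/0.40 = 4.849.
Sorption retards both mechanisms: v_R = v/R = 0.05713 m/day, D_R = D/R = 0.007032 m²/day.
Peak time from v_R²t² + 2D_R t − x² = 0: t = (√(D_R² + v_R²x²) − D_R)/v_R².
√(D_R² + v_R²x²) = √(0.007032² + 0.05713² × 63.7²) = 3.639; v_R² = 0.003264.
t = (3.639 − 0.007032)/0.003264 = 1110 days.

1110 days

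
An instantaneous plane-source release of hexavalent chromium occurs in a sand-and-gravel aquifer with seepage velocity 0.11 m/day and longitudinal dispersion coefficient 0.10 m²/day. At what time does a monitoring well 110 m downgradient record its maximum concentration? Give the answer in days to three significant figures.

992 days

For the 1D instantaneous-source solution, setting ∂C/∂t = 0 at fixed x gives v²t² + 2Dt − x² = 0, so t = (√(D² + v²x²) − D)/v².
√(D² + v²x²) = √(0.10² + 0.11² × 110²) = 12.10; v² = 0.0121.
t = (12.10 − 0.10)/0.0121 = 992 days (vs. the pure-advection estimate x/v = 1000 d).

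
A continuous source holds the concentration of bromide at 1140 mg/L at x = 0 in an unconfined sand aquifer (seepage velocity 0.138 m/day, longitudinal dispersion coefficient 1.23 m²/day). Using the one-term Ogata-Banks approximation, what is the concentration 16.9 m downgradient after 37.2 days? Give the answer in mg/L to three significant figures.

For a continuous step input, C/C₀ ≈ ½·erfc((x−vt)/(2√(Dt))).
vt = 0.138 × 37.2 = 5.1336 m and 2√(Dt) = 2√(1.23 × 37.2) = 13.53 m.
Argument (x−vt)/(2√(Dt)) = (16.9 − 5.1336)/13.53 = 0.8697; ½·erfc(0.8697) = 0.1094.
C = 1140 × 0.1094 = 125 mg/L.

125 mg/L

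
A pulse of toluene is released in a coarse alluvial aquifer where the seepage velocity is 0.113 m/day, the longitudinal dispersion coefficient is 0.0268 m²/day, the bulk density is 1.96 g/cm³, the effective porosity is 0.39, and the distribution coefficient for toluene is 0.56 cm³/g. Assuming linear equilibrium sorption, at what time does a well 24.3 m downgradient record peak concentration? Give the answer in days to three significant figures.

Retardation factor R = 1 + ρ_b·K_d/n = 1 + 1.96 × 0.56/0.39 = 3.814.
Sorption retards both mechanisms: v_R = v/R = 0.02963 m/day, D_R = D/R = 0.007027 m²/day.
Peak time from v_R²t² + 2D_R t − x² = 0: t = (√(D_R² + v_R²x²) − D_R)/v_R².
√(D_R² + v_R²x²) = √(0.007027² + 0.02963² × 24.3²) = 0.7200; v_R² = 0.0008779.
t = (0.7200 − 0.007027)/0.0008779 = 812 days.

812 days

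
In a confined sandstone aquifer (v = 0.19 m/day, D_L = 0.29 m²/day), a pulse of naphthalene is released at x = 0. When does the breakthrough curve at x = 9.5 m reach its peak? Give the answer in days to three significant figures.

For the 1D instantaneous-source solution, setting ∂C/∂t = 0 at fixed x gives v²t² + 2Dt − x² = 0, so t = (√(D² + v²x²) − D)/v².
√(D² + v²x²) = √(0.29² + 0.19² × 9.5²) = 1.828; v² = 0.0361.
t = (1.828 − 0.29)/0.0361 = 42.6 days (vs. the pure-advection estimate x/v = 50.0 d).

42.6 days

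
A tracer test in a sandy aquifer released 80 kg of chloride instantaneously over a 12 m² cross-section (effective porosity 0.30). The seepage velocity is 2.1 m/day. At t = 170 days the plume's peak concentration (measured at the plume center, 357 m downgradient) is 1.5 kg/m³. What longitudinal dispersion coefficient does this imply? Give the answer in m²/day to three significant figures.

At the plume center C_max = M/(n_e·A·√(4πDt)), so D = M²/(4πt·(n_e·A·C_max)²).
n_e·A·C_max = 0.30 × 12 × 1.5 = 5.400 kg/m.
D = 80²/(4π × 170 × 5.400²) = 0.103 m²/day.

0.103 m²/day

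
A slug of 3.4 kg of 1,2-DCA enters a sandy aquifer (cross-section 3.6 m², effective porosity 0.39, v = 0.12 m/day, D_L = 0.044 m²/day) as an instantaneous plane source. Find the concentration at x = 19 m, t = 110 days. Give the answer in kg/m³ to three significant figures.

0.0546 kg/m³

For an instantaneous plane source, C(x,t) = M/(n_e·A·√(4πDt)) · exp(−(x−vt)²/(4Dt)), with n_e·A the pore (flow) area.
Plume center vt = 0.12 × 110 = 13.2 m, so the well at 19 m is 5.8 m downgradient of the peak.
√(4πDt) = 7.799 m, giving peak height M/(n_e·A·√(4πDt)) = 3.4/(0.39 × 3.6 × 7.799) = 0.3105 kg/m³.
(x−vt)²/(4Dt) = (5.8)²/(4 × 0.044 × 110) = 1.738; exp(−1.738) = 0.1759.
C = 0.3105 × 0.1759 = 0.0546 kg/m³.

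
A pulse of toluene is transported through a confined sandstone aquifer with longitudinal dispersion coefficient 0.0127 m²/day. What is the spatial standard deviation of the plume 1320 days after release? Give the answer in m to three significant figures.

Dispersive spreading gives a Gaussian with σ² = 2Dt; advection only shifts the center.
σ = √(2 × 0.0127 × 1320) = 5.79 m.

5.79 m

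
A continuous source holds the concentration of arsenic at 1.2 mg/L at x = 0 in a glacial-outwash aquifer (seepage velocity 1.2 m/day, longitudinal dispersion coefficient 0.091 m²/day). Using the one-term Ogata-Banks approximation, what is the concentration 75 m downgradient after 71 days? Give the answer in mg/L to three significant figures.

For a continuous step input, C/C₀ ≈ ½·erfc((x−vt)/(2√(Dt))).
vt = 1.2 × 71 = 85.2 m and 2√(Dt) = 2√(0.091 × 71) = 5.084 m.
Argument (x−vt)/(2√(Dt)) = (75 − 85.2)/5.084 = -2.006; ½·erfc(-2.006) = 0.9977.
C = 1.2 × 0.9977 = 1.20 mg/L.

1.20 mg/L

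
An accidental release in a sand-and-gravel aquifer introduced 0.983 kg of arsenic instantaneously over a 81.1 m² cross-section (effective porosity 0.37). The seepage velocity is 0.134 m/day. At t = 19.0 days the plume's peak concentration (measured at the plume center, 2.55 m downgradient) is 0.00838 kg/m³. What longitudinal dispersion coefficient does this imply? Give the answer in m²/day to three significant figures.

0.0640 m²/day

At the plume center C_max = M/(n_e·A·√(4πDt)), so D = M²/(4πt·(n_e·A·C_max)²).
n_e·A·C_max = 0.37 × 81.1 × 0.00838 = 0.2515 kg/m.
D = 0.983²/(4π × 19.0 × 0.2515²) = 0.0640 m²/day.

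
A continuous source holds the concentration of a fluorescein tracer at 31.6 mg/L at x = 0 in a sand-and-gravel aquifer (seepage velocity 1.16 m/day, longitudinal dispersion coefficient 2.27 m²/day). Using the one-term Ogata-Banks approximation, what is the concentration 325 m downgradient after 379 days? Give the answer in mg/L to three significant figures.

For a continuous step input, C/C₀ ≈ ½·erfc((x−vt)/(2√(Dt))).
vt = 1.16 × 379 = 439.64 m and 2√(Dt) = 2√(2.27 × 379) = 58.66 m.
Argument (x−vt)/(2√(Dt)) = (325 − 439.64)/58.66 = -1.954; ½·erfc(-1.954) = 0.9971.
C = 31.6 × 0.9971 = 31.5 mg/L.

31.5 mg/L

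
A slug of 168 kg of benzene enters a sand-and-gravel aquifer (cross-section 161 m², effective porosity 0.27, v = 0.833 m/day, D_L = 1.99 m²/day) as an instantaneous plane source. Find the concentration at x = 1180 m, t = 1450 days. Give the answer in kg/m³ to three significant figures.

For an instantaneous plane source, C(x,t) = M/(n_e·A·√(4πDt)) · exp(−(x−vt)²/(4Dt)), with n_e·A the pore (flow) area.
Plume center vt = 0.833 × 1450 = 1207.85 m, so the well at 1180 m is 27.85 m upgradient of the peak.
√(4πDt) = 190.4 m, giving peak height M/(n_e·A·√(4πDt)) = 168/(0.27 × 161 × 190.4) = 0.02030 kg/m³.
(x−vt)²/(4Dt) = (-27.85)²/(4 × 1.99 × 1450) = 0.06720; exp(−0.06720) = 0.9350.
C = 0.02030 × 0.9350 = 0.0190 kg/m³.

0.0190 kg/m³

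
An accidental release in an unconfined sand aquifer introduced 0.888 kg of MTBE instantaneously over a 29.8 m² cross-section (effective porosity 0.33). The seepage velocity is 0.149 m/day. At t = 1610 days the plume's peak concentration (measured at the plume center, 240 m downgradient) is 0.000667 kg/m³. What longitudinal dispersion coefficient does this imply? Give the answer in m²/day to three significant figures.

0.906 m²/day

At the plume center C_max = M/(n_e·A·√(4πDt)), so D = M²/(4πt·(n_e·A·C_max)²).
n_e·A·C_max = 0.33 × 29.8 × 0.000667 = 0.006559 kg/m.
D = 0.888²/(4π × 1610 × 0.006559²) = 0.906 m²/day.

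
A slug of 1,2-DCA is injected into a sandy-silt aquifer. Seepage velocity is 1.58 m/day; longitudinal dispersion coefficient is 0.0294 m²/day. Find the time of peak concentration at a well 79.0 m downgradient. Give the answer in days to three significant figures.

50.0 days

For the 1D instantaneous-source solution, setting ∂C/∂t = 0 at fixed x gives v²t² + 2Dt − x² = 0, so t = (√(D² + v²x²) − D)/v².
√(D² + v²x²) = √(0.0294² + 1.58² × 79.0²) = 124.8; v² = 2.4964.
t = (124.8 − 0.0294)/2.4964 = 50.0 days (vs. the pure-advection estimate x/v = 50.0 d).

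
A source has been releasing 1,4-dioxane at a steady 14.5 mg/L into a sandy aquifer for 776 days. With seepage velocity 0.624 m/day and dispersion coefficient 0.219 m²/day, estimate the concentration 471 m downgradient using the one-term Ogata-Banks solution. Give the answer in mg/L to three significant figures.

For a continuous step input, C/C₀ ≈ ½·erfc((x−vt)/(2√(Dt))).
vt = 0.624 × 776 = 484.224 m and 2√(Dt) = 2√(0.219 × 776) = 26.07 m.
Argument (x−vt)/(2√(Dt)) = (471 − 484.224)/26.07 = -0.5072; ½·erfc(-0.5072) = 0.7634.
C = 14.5 × 0.7634 = 11.1 mg/L.

11.1 mg/L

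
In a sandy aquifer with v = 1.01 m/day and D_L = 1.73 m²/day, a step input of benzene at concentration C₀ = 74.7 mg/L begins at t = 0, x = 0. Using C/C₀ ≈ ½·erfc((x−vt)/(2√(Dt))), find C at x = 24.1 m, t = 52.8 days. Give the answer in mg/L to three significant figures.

For a continuous step input, C/C₀ ≈ ½·erfc((x−vt)/(2√(Dt))).
vt = 1.01 × 52.8 = 53.328 m and 2√(Dt) = 2√(1.73 × 52.8) = 19.11 m.
Argument (x−vt)/(2√(Dt)) = (24.1 − 53.328)/19.11 = -1.529; ½·erfc(-1.529) = 0.9847.
C = 74.7 × 0.9847 = 73.6 mg/L.

73.6 mg/L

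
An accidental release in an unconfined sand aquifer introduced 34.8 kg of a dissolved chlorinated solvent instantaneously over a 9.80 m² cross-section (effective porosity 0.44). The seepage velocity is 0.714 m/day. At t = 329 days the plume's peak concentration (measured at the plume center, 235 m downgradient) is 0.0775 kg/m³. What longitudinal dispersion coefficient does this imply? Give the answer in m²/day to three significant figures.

At the plume center C_max = M/(n_e·A·√(4πDt)), so D = M²/(4πt·(n_e·A·C_max)²).
n_e·A·C_max = 0.44 × 9.80 × 0.0775 = 0.3342 kg/m.
D = 34.8²/(4π × 329 × 0.3342²) = 2.62 m²/day.

2.62 m²/day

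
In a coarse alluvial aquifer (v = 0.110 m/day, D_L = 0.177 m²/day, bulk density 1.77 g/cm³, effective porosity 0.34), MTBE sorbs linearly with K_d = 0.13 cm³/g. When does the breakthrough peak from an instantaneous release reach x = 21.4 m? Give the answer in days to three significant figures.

Retardation factor R = 1 + ρ_b·K_d/n = 1 + 1.77 × 0.13/0.34 = 1.677.
Sorption retards both mechanisms: v_R = v/R = 0.06559 m/day, D_R = D/R = 0.1055 m²/day.
Peak time from v_R²t² + 2D_R t − x² = 0: t = (√(D_R² + v_R²x²) − D_R)/v_R².
√(D_R² + v_R²x²) = √(0.1055² + 0.06559² × 21.4²) = 1.408; v_R² = 0.004302.
t = (1.408 − 0.1055)/0.004302 = 303 days.

303 days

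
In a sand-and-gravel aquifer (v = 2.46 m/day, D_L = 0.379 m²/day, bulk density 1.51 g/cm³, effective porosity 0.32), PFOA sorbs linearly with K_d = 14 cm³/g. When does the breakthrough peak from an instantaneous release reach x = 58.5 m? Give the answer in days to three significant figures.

Retardation factor R = 1 + ρ_b·K_d/n = 1 + 1.51 × 14/0.32 = 67.06.
Sorption retards both mechanisms: v_R = v/R = 0.03668 m/day, D_R = D/R = 0.005652 m²/day.
Peak time from v_R²t² + 2D_R t − x² = 0: t = (√(D_R² + v_R²x²) − D_R)/v_R².
√(D_R² + v_R²x²) = √(0.005652² + 0.03668² × 58.5²) = 2.146; v_R² = 0.001345.
t = (2.146 − 0.005652)/0.001345 = 1590 days.

1590 days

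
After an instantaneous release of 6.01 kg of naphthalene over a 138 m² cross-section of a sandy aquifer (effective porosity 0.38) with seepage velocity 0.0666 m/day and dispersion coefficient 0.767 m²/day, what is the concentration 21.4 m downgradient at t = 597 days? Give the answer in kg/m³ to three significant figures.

For an instantaneous plane source, C(x,t) = M/(n_e·A·√(4πDt)) · exp(−(x−vt)²/(4Dt)), with n_e·A the pore (flow) area.
Plume center vt = 0.0666 × 597 = 39.7602 m, so the well at 21.4 m is 18.3602 m upgradient of the peak.
√(4πDt) = 75.86 m, giving peak height M/(n_e·A·√(4πDt)) = 6.01/(0.38 × 138 × 75.86) = 0.001511 kg/m³.
(x−vt)²/(4Dt) = (-18.3602)²/(4 × 0.767 × 597) = 0.1840; exp(−0.1840) = 0.8319.
C = 0.001511 × 0.8319 = 0.00126 kg/m³.

0.00126 kg/m³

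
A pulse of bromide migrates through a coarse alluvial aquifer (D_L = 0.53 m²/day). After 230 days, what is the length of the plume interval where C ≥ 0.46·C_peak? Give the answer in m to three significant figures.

The plume is Gaussian with σ = √(2Dt) = √(2 × 0.53 × 230) = 15.61 m.
C/C_peak = exp(−Δx²/(2σ²)) = 0.46 ⇒ Δx = σ·√(−2 ln 0.46) = 15.61 × 1.246 = 19.45 m.
Width = 2Δx = 38.9 m.

38.9 m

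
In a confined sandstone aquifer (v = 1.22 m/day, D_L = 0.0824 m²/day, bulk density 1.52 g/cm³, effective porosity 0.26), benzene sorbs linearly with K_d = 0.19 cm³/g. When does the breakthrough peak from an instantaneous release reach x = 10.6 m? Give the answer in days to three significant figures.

18.2 days

Retardation factor R = 1 + ρ_b·K_d/n = 1 + 1.52 × 0.19/0.26 = 2.111.
Sorption retards both mechanisms: v_R = v/R = 0.5779 m/day, D_R = D/R = 0.03903 m²/day.
Peak time from v_R²t² + 2D_R t − x² = 0: t = (√(D_R² + v_R²x²) − D_R)/v_R².
√(D_R² + v_R²x²) = √(0.03903² + 0.5779² × 10.6²) = 6.126; v_R² = 0.3340.
t = (6.126 − 0.03903)/0.3340 = 18.2 days.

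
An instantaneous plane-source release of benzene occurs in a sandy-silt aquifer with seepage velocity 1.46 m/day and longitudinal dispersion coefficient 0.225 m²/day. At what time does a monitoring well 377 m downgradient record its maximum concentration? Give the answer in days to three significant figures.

258 days

For the 1D instantaneous-source solution, setting ∂C/∂t = 0 at fixed x gives v²t² + 2Dt − x² = 0, so t = (√(D² + v²x²) − D)/v².
√(D² + v²x²) = √(0.225² + 1.46² × 377²) = 550.4; v² = 2.1316.
t = (550.4 − 0.225)/2.1316 = 258 days (vs. the pure-advection estimate x/v = 258 d).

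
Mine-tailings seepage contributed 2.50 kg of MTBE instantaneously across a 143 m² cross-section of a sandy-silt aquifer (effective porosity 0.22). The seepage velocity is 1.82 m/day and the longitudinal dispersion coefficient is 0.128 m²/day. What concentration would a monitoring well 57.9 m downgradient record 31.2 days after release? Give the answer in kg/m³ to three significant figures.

0.0104 kg/m³

For an instantaneous plane source, C(x,t) = M/(n_e·A·√(4πDt)) · exp(−(x−vt)²/(4Dt)), with n_e·A the pore (flow) area.
Plume center vt = 1.82 × 31.2 = 56.784 m, so the well at 57.9 m is 1.116 m downgradient of the peak.
√(4πDt) = 7.084 m, giving peak height M/(n_e·A·√(4πDt)) = 2.50/(0.22 × 143 × 7.084) = 0.01122 kg/m³.
(x−vt)²/(4Dt) = (1.116)²/(4 × 0.128 × 31.2) = 0.07797; exp(−0.07797) = 0.9250.
C = 0.01122 × 0.9250 = 0.0104 kg/m³.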